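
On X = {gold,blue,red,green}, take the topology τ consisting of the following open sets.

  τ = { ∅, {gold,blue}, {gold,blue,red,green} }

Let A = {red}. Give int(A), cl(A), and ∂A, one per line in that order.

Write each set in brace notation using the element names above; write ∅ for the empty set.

int(A) = ∅
cl(A)  = {red,green}
∂A     = {red,green}

opens ⊆ A: ∅; union → int = ∅
complement {gold,blue,green}; its interior {gold,blue}; cl(A) = X∖{gold,blue} = {red,green}
boundary = {red,green} ∖ ∅ = {red,green}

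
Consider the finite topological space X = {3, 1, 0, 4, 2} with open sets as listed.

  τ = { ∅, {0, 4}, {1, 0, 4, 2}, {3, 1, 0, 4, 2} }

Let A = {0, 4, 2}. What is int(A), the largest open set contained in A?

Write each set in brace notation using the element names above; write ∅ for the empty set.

open subsets of A: ∅, {0, 4}; so int(A) = {0, 4}

{0, 4}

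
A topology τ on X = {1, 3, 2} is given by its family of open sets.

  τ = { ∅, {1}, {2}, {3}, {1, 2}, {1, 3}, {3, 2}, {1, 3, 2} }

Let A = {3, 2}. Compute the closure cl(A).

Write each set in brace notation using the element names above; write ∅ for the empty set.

cl via duality: int({1}) = {1}, so X∖{1} = {3, 2}

{3, 2}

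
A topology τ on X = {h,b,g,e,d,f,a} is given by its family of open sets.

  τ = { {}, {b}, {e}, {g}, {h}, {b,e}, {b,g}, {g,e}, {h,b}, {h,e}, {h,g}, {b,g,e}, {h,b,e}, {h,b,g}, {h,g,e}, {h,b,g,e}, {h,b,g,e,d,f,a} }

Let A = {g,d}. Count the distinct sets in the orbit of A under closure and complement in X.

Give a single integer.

complement {h,b,e,f,a}; its interior {h,b,e}; cl(A) = X∖{h,b,e} = {g,d,f,a}
With k = closure, c = complement:
  1. A     = {g,d}
  2. kA    = {g,d,f,a}
  3. cA    = {h,b,e,f,a}
  4. ckA   = {h,b,e}
  5. kcA   = {h,b,e,d,f,a}
  6. ckcA  = {g}
k, c of each give nothing new

6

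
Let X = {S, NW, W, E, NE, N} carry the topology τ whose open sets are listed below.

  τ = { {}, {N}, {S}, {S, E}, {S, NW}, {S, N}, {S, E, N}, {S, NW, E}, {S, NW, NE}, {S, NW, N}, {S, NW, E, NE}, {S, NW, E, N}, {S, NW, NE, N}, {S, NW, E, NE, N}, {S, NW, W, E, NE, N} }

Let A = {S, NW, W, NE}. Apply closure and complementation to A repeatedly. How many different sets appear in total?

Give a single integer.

8

closure: X∖int(X∖A) = X∖{N} = {S, NW, W, E, NE}
Let k=closure and c=complement:
  1. A     = {S, NW, W, NE}
  2. kA    = {S, NW, W, E, NE}
  3. cA    = {E, N}
  4. ckA   = {N}
  5. kcA   = {W, E, N}
  6. kckA  = {W, N}
  7. ckcA  = {S, NW, NE}
  8. ckckA = {S, NW, E, NE}
— saturated at 8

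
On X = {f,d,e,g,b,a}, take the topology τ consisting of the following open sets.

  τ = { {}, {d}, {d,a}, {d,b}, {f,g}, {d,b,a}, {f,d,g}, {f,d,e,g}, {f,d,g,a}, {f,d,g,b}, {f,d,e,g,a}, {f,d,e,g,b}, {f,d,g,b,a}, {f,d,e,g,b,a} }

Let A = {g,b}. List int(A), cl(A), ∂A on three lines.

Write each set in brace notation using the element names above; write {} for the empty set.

interior: largest open inside A is {} (from {})
cl via duality: int({f,d,e,a}) = {d,a}, so X∖{d,a} = {f,e,g,b}
cl∖int = {f,e,g,b}

int(A) = {}
cl(A)  = {f,e,g,b}
∂A     = {f,e,g,b}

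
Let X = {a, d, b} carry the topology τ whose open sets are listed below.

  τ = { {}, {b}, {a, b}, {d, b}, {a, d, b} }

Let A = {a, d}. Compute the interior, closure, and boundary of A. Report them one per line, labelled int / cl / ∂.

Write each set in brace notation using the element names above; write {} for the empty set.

int(A) = {}
cl(A)  = {a, d}
∂A     = {a, d}

U open, U⊆A: {}. int(A) = ⋃ = {}
X∖A={b}, int(X∖A)={b}, hence cl(A)={a, d}
∂A: remove int from cl → {a, d}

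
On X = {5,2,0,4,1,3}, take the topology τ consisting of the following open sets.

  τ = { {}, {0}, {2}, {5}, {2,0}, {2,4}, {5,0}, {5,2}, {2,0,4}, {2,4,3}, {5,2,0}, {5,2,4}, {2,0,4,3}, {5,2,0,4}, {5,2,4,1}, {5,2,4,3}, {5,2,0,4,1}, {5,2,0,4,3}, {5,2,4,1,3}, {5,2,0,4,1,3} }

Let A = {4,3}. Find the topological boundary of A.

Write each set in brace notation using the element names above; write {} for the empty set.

{4,1,3}

U open, U⊆A: {}. int(A) = ⋃ = {}
X∖A={5,2,0,1}, int(X∖A)={5,2,0}, hence cl(A)={4,1,3}
∂A: remove int from cl → {4,1,3}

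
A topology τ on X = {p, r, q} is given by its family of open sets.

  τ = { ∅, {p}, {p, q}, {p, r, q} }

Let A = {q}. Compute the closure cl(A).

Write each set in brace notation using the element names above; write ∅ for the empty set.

closure: X∖int(X∖A) = X∖{p} = {r, q}

{r, q}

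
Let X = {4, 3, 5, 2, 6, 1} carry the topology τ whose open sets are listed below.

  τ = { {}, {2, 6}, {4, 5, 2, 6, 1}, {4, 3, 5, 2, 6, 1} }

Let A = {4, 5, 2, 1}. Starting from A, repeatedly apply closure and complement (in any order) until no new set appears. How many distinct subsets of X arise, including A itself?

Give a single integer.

4

cl via duality: int({3, 6}) = {}, so X∖{} = {4, 3, 5, 2, 6, 1}
Write k for closure, c for complement:
  1. A     = {4, 5, 2, 1}
  2. kA    = {4, 3, 5, 2, 6, 1}
  3. cA    = {3, 6}
  4. ckA   = {}
applying k or c yields no new set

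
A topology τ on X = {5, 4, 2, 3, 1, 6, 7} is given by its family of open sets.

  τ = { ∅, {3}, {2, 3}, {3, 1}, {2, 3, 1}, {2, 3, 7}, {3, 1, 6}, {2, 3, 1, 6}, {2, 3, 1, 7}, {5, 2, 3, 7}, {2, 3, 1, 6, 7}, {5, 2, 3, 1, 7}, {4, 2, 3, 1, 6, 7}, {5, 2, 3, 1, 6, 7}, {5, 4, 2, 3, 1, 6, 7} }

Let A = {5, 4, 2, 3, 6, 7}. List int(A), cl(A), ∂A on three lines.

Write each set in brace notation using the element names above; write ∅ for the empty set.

int(A) = {5, 2, 3, 7}
cl(A)  = {5, 4, 2, 3, 1, 6, 7}
∂A     = {4, 1, 6}

interior: largest open inside A is {5, 2, 3, 7} (from ∅, {3}, {2, 3}, {2, 3, 7}, {5, 2, 3, 7})
cl via duality: int({1}) = ∅, so X∖∅ = {5, 4, 2, 3, 1, 6, 7}
cl∖int = {4, 1, 6}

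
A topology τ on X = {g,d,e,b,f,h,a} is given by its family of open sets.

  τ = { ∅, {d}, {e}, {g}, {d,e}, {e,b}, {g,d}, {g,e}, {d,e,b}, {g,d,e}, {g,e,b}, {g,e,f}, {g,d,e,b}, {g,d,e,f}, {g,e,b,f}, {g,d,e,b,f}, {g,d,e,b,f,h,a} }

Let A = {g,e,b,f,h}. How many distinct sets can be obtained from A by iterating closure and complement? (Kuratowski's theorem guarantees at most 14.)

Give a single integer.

6

complement {d,a}; its interior {d}; cl(A) = X∖{d} = {g,e,b,f,h,a}
With k = closure, c = complement:
  1. A     = {g,e,b,f,h}
  2. kA    = {g,e,b,f,h,a}
  3. cA    = {d,a}
  4. ckA   = {d}
  5. kcA   = {d,h,a}
  6. ckcA  = {g,e,b,f}
k, c of each give nothing new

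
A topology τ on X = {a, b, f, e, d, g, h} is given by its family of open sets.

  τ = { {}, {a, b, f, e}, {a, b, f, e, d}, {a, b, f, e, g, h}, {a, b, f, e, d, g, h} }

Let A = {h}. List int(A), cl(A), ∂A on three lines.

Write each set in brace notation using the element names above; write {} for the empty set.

U open, U⊆A: {}. int(A) = ⋃ = {}
X∖A={a, b, f, e, d, g}, int(X∖A)={a, b, f, e, d}, hence cl(A)={g, h}
∂A: remove int from cl → {g, h}

int(A) = {}
cl(A)  = {g, h}
∂A     = {g, h}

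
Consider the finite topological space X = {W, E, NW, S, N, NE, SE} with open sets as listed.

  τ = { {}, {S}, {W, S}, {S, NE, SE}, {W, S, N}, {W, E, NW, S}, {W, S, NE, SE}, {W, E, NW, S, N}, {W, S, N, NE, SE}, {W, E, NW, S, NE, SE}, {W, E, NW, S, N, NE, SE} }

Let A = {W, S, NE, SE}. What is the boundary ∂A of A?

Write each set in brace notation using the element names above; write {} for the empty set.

{E, NW, N}

open subsets of A: {}, {S}, {W, S}, {S, NE, SE}, {W, S, NE, SE}; so int(A) = {W, S, NE, SE}
closure: X∖int(X∖A) = X∖{} = {W, E, NW, S, N, NE, SE}
∂A = {W, E, NW, S, N, NE, SE} minus {W, S, NE, SE} = {E, NW, N}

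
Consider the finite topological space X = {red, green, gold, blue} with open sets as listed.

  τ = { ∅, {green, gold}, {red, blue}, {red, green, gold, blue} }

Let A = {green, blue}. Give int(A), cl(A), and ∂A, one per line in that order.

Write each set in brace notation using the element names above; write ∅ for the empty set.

U open, U⊆A: ∅. int(A) = ⋃ = ∅
X∖A={red, gold}, int(X∖A)=∅, hence cl(A)={red, green, gold, blue}
∂A: remove int from cl → {red, green, gold, blue}

int(A) = ∅
cl(A)  = {red, green, gold, blue}
∂A     = {red, green, gold, blue}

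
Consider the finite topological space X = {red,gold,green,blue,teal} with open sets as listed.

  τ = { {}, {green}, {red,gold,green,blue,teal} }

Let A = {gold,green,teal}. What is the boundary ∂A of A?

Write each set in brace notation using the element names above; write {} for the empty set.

open subsets of A: {}, {green}; so int(A) = {green}
closure: X∖int(X∖A) = X∖{} = {red,gold,green,blue,teal}
∂A = {red,gold,green,blue,teal} minus {green} = {red,gold,blue,teal}

{red,gold,blue,teal}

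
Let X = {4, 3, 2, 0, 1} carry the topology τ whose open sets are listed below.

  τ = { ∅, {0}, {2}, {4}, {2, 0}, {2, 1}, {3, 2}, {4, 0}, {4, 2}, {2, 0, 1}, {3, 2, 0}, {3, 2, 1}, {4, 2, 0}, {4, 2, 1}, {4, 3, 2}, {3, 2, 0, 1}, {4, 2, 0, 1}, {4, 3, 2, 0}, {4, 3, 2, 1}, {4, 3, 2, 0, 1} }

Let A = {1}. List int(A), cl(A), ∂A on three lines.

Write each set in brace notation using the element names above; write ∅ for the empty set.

U open, U⊆A: ∅. int(A) = ⋃ = ∅
X∖A={4, 3, 2, 0}, int(X∖A)={4, 3, 2, 0}, hence cl(A)={1}
∂A: remove int from cl → {1}

int(A) = ∅
cl(A)  = {1}
∂A     = {1}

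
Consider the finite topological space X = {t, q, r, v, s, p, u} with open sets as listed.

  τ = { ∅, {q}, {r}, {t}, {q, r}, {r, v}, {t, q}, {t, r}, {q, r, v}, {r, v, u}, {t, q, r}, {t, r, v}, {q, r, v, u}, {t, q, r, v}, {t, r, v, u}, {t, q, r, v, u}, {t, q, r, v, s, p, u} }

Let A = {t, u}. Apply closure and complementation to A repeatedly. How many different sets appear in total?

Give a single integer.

X∖A={q, r, v, s, p}, int(X∖A)={q, r, v}, hence cl(A)={t, s, p, u}
Orbit (k=closure, c=complement):
  1. A     = {t, u}
  2. kA    = {t, s, p, u}
  3. cA    = {q, r, v, s, p}
  4. ckA   = {q, r, v}
  5. kcA   = {q, r, v, s, p, u}
  6. ckcA  = {t}
  7. kckcA = {t, s, p}
  8. ckckcA = {q, r, v, u}
(closed under both — stop)

8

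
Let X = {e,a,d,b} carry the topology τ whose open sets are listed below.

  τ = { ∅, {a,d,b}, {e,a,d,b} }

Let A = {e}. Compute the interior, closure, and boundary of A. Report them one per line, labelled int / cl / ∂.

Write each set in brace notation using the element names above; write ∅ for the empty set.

opens ⊆ A: ∅; union → int = ∅
complement {a,d,b}; its interior {a,d,b}; cl(A) = X∖{a,d,b} = {e}
boundary = {e} ∖ ∅ = {e}

int(A) = ∅
cl(A)  = {e}
∂A     = {e}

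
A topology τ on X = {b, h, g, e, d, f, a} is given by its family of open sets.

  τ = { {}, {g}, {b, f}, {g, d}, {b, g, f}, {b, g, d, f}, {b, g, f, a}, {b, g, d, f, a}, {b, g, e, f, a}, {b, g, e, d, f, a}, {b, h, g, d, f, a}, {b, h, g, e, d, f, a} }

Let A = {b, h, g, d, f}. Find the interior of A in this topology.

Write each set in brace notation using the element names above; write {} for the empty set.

{b, g, d, f}

U open, U⊆A: {}, {g}, {g, d}, {b, f}, {b, g, f}, {b, g, d, f}. int(A) = ⋃ = {b, g, d, f}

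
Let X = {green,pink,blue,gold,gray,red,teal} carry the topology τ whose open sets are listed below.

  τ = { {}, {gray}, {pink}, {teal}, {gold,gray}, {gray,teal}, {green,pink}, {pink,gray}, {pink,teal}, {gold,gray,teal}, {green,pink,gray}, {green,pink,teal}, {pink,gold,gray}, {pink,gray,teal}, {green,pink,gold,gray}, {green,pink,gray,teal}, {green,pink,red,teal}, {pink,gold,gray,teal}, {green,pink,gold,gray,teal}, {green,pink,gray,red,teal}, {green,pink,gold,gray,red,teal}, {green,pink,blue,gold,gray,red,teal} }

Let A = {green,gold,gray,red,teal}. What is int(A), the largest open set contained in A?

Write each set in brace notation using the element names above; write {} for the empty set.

{gold,gray,teal}

opens ⊆ A: {}, {gray}, {teal}, {gray,teal}, {gold,gray}, {gold,gray,teal}; union → int = {gold,gray,teal}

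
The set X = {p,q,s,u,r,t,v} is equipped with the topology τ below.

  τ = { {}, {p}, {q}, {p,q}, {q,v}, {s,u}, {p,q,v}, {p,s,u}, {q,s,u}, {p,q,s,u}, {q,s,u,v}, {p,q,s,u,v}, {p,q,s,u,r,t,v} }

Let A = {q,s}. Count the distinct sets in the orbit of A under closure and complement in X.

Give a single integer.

X∖A={p,u,r,t,v}, int(X∖A)={p}, hence cl(A)={q,s,u,r,t,v}
Orbit (k=closure, c=complement):
  1. A     = {q,s}
  2. kA    = {q,s,u,r,t,v}
  3. cA    = {p,u,r,t,v}
  4. ckA   = {p}
  5. kcA   = {p,s,u,r,t,v}
  6. kckA  = {p,r,t}
  7. ckcA  = {q}
  8. ckckA = {q,s,u,v}
  9. kckcA = {q,r,t,v}
  10. ckckcA = {p,s,u}
  11. kckckcA = {p,s,u,r,t}
  12. ckckckcA = {q,v}
(closed under both — stop)

12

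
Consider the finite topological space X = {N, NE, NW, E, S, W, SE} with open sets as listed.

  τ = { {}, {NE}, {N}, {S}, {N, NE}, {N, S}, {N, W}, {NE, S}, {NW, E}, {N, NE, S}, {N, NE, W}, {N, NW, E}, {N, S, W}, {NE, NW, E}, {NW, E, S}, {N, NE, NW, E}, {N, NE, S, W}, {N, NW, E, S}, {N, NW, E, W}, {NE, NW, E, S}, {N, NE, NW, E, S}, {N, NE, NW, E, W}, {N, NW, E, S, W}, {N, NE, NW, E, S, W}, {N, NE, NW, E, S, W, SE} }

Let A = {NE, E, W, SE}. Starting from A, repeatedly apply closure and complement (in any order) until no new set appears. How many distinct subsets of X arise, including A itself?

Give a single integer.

12

X∖A={N, NW, S}, int(X∖A)={N, S}, hence cl(A)={NE, NW, E, W, SE}
Orbit (k=closure, c=complement):
  1. A     = {NE, E, W, SE}
  2. kA    = {NE, NW, E, W, SE}
  3. cA    = {N, NW, S}
  4. ckA   = {N, S}
  5. kcA   = {N, NW, E, S, W, SE}
  6. kckA  = {N, S, W, SE}
  7. ckcA  = {NE}
  8. ckckA = {NE, NW, E}
  9. kckcA = {NE, SE}
  10. kckckA = {NE, NW, E, SE}
  11. ckckcA = {N, NW, E, S, W}
  12. ckckckA = {N, S, W}
(closed under both — stop)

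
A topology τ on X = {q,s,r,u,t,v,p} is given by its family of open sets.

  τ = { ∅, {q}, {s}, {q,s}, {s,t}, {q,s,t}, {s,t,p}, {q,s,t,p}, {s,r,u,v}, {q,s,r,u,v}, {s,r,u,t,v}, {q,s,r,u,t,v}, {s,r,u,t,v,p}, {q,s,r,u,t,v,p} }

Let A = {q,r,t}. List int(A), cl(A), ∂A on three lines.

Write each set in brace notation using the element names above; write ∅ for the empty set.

int(A) = {q}
cl(A)  = {q,r,u,t,v,p}
∂A     = {r,u,t,v,p}

opens ⊆ A: ∅, {q}; union → int = {q}
complement {s,u,v,p}; its interior {s}; cl(A) = X∖{s} = {q,r,u,t,v,p}
boundary = {q,r,u,t,v,p} ∖ {q} = {r,u,t,v,p}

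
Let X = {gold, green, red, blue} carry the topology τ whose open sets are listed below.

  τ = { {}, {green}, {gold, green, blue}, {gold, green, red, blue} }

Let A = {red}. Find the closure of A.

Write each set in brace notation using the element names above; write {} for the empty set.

cl via duality: int({gold, green, blue}) = {gold, green, blue}, so X∖{gold, green, blue} = {red}

{red}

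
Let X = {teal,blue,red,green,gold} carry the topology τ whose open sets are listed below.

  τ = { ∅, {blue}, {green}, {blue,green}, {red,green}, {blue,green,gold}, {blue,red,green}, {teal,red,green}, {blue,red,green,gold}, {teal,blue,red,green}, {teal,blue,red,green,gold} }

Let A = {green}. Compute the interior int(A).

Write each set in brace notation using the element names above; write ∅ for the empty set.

opens ⊆ A: ∅, {green}; union → int = {green}

{green}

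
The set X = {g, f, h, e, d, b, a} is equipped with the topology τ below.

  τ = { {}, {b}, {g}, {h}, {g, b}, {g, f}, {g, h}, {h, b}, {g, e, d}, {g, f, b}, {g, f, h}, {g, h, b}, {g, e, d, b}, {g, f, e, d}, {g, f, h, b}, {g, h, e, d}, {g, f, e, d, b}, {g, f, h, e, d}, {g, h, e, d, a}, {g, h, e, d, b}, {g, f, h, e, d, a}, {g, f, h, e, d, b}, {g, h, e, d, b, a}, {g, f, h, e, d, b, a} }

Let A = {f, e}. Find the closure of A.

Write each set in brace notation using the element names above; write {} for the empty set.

closure: X∖int(X∖A) = X∖{g, h, b} = {f, e, d, a}

{f, e, d, a}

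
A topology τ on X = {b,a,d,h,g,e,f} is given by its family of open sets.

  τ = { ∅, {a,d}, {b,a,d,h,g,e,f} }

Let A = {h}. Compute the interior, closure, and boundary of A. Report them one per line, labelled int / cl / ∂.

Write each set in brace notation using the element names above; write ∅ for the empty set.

interior: largest open inside A is ∅ (from ∅)
cl via duality: int({b,a,d,g,e,f}) = {a,d}, so X∖{a,d} = {b,h,g,e,f}
cl∖int = {b,h,g,e,f}

int(A) = ∅
cl(A)  = {b,h,g,e,f}
∂A     = {b,h,g,e,f}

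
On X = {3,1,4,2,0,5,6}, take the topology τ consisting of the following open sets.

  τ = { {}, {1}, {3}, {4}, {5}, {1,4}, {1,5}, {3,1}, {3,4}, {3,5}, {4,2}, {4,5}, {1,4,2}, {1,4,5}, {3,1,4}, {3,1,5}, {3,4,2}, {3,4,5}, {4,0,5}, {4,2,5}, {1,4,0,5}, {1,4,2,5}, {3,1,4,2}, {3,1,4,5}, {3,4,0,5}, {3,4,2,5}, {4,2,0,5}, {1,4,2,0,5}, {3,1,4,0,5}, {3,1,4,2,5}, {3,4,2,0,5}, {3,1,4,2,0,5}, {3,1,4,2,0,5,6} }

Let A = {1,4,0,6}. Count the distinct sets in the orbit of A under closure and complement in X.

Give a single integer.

X∖A={3,2,5}, int(X∖A)={3,5}, hence cl(A)={1,4,2,0,6}
Orbit (k=closure, c=complement):
  1. A     = {1,4,0,6}
  2. kA    = {1,4,2,0,6}
  3. cA    = {3,2,5}
  4. ckA   = {3,5}
  5. kcA   = {3,2,0,5,6}
  6. kckA  = {3,0,5,6}
  7. ckcA  = {1,4}
  8. ckckA = {1,4,2}
(closed under both — stop)

8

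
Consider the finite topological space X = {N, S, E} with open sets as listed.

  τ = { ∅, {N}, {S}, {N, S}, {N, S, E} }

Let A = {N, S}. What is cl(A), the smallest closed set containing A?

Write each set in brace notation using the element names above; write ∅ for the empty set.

closure: X∖int(X∖A) = X∖∅ = {N, S, E}

{N, S, E}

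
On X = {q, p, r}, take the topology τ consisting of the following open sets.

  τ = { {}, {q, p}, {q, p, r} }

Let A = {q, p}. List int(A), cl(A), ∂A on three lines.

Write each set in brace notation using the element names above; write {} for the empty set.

interior: largest open inside A is {q, p} (from {}, {q, p})
cl via duality: int({r}) = {}, so X∖{} = {q, p, r}
cl∖int = {r}

int(A) = {q, p}
cl(A)  = {q, p, r}
∂A     = {r}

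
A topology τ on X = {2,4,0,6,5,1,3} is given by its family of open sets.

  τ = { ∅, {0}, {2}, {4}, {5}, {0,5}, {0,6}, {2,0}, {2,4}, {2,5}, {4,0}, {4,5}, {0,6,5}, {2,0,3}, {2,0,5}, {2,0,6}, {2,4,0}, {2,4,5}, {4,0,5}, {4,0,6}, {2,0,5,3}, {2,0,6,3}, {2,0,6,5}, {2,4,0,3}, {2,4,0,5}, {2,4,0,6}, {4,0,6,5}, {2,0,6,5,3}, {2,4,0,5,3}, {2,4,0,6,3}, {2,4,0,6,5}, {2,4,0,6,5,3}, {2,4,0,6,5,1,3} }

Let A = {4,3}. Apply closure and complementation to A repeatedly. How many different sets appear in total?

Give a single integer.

complement {2,0,6,5,1}; its interior {2,0,6,5}; cl(A) = X∖{2,0,6,5} = {4,1,3}
With k = closure, c = complement:
  1. A     = {4,3}
  2. kA    = {4,1,3}
  3. cA    = {2,0,6,5,1}
  4. ckA   = {2,0,6,5}
  5. kcA   = {2,0,6,5,1,3}
  6. ckcA  = {4}
  7. kckcA = {4,1}
  8. ckckcA = {2,0,6,5,3}
k, c of each give nothing new

8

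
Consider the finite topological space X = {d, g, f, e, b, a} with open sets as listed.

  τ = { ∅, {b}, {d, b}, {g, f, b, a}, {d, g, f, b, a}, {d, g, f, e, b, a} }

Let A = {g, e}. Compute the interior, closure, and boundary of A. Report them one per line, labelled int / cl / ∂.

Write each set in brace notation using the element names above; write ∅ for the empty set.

int(A) = ∅
cl(A)  = {g, f, e, a}
∂A     = {g, f, e, a}

opens ⊆ A: ∅; union → int = ∅
complement {d, f, b, a}; its interior {d, b}; cl(A) = X∖{d, b} = {g, f, e, a}
boundary = {g, f, e, a} ∖ ∅ = {g, f, e, a}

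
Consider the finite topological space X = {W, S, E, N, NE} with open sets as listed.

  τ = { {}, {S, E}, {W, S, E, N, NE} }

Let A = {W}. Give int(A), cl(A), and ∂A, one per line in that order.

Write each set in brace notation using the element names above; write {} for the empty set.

int(A) = {}
cl(A)  = {W, N, NE}
∂A     = {W, N, NE}

U open, U⊆A: {}. int(A) = ⋃ = {}
X∖A={S, E, N, NE}, int(X∖A)={S, E}, hence cl(A)={W, N, NE}
∂A: remove int from cl → {W, N, NE}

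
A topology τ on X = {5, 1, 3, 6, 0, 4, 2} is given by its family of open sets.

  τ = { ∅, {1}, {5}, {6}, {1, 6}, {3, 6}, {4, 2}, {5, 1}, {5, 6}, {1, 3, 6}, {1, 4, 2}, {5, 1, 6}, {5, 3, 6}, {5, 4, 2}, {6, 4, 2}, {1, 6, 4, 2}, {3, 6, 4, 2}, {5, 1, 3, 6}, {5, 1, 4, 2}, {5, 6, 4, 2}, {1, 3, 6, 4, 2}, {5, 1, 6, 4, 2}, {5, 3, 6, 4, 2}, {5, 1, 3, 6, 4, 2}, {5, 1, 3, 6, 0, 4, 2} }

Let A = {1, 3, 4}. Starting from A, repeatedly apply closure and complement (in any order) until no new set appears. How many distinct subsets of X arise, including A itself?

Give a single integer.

12

complement {5, 6, 0, 2}; its interior {5, 6}; cl(A) = X∖{5, 6} = {1, 3, 0, 4, 2}
With k = closure, c = complement:
  1. A     = {1, 3, 4}
  2. kA    = {1, 3, 0, 4, 2}
  3. cA    = {5, 6, 0, 2}
  4. ckA   = {5, 6}
  5. kcA   = {5, 3, 6, 0, 4, 2}
  6. kckA  = {5, 3, 6, 0}
  7. ckcA  = {1}
  8. ckckA = {1, 4, 2}
  9. kckcA = {1, 0}
  10. kckckA = {1, 0, 4, 2}
  11. ckckcA = {5, 3, 6, 4, 2}
  12. ckckckA = {5, 3, 6}
k, c of each give nothing new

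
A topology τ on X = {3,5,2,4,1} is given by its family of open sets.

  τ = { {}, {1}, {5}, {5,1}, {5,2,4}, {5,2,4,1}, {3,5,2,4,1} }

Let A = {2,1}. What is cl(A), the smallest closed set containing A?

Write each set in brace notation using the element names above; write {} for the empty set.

{3,2,4,1}

cl via duality: int({3,5,4}) = {5}, so X∖{5} = {3,2,4,1}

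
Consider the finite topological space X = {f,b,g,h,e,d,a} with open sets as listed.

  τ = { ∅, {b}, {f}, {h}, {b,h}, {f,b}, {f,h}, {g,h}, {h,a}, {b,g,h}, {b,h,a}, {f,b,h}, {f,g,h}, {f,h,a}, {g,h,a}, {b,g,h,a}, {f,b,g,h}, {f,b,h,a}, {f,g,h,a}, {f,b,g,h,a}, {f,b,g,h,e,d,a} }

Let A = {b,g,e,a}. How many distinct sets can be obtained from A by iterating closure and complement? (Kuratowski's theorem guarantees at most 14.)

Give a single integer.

8

cl via duality: int({f,h,d}) = {f,h}, so X∖{f,h} = {b,g,e,d,a}
Write k for closure, c for complement:
  1. A     = {b,g,e,a}
  2. kA    = {b,g,e,d,a}
  3. cA    = {f,h,d}
  4. ckA   = {f,h}
  5. kcA   = {f,g,h,e,d,a}
  6. ckcA  = {b}
  7. kckcA = {b,e,d}
  8. ckckcA = {f,g,h,a}
applying k or c yields no new set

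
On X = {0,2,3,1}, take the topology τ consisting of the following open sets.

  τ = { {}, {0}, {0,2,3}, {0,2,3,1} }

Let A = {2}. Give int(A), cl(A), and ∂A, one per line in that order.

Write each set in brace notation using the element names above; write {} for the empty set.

int(A) = {}
cl(A)  = {2,3,1}
∂A     = {2,3,1}

U open, U⊆A: {}. int(A) = ⋃ = {}
X∖A={0,3,1}, int(X∖A)={0}, hence cl(A)={2,3,1}
∂A: remove int from cl → {2,3,1}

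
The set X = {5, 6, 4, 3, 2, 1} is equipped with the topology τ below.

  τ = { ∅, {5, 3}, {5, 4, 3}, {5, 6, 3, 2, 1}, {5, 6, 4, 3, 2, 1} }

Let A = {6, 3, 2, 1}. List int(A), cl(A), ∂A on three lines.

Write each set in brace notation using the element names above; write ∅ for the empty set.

interior: largest open inside A is ∅ (from ∅)
cl via duality: int({5, 4}) = ∅, so X∖∅ = {5, 6, 4, 3, 2, 1}
cl∖int = {5, 6, 4, 3, 2, 1}

int(A) = ∅
cl(A)  = {5, 6, 4, 3, 2, 1}
∂A     = {5, 6, 4, 3, 2, 1}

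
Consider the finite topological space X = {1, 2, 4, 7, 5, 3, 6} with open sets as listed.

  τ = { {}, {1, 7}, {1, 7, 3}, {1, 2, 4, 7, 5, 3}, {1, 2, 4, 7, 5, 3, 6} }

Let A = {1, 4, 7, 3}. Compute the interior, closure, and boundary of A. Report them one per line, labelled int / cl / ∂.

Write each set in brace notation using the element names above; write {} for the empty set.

int(A) = {1, 7, 3}
cl(A)  = {1, 2, 4, 7, 5, 3, 6}
∂A     = {2, 4, 5, 6}

interior: largest open inside A is {1, 7, 3} (from {}, {1, 7}, {1, 7, 3})
cl via duality: int({2, 5, 6}) = {}, so X∖{} = {1, 2, 4, 7, 5, 3, 6}
cl∖int = {2, 4, 5, 6}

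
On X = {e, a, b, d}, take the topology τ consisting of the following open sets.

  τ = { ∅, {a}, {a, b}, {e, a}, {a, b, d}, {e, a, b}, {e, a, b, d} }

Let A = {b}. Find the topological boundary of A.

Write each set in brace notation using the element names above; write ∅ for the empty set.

{b, d}

open subsets of A: ∅; so int(A) = ∅
closure: X∖int(X∖A) = X∖{e, a} = {b, d}
∂A = {b, d} minus ∅ = {b, d}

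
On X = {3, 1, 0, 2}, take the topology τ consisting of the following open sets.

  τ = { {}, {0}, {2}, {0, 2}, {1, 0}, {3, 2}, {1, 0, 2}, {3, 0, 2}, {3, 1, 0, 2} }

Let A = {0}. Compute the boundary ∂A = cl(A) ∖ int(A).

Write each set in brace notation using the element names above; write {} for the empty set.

{1}

U open, U⊆A: {}, {0}. int(A) = ⋃ = {0}
X∖A={3, 1, 2}, int(X∖A)={3, 2}, hence cl(A)={1, 0}
∂A: remove int from cl → {1}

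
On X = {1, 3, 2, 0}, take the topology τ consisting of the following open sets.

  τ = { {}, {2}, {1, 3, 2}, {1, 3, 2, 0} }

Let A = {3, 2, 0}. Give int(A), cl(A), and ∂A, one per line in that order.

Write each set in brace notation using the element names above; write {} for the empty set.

interior: largest open inside A is {2} (from {}, {2})
cl via duality: int({1}) = {}, so X∖{} = {1, 3, 2, 0}
cl∖int = {1, 3, 0}

int(A) = {2}
cl(A)  = {1, 3, 2, 0}
∂A     = {1, 3, 0}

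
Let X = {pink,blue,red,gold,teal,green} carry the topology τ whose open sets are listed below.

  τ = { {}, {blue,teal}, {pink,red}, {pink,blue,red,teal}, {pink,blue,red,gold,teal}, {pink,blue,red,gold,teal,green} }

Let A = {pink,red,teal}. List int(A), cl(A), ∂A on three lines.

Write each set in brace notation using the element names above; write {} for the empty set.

interior: largest open inside A is {pink,red} (from {}, {pink,red})
cl via duality: int({blue,gold,green}) = {}, so X∖{} = {pink,blue,red,gold,teal,green}
cl∖int = {blue,gold,teal,green}

int(A) = {pink,red}
cl(A)  = {pink,blue,red,gold,teal,green}
∂A     = {blue,gold,teal,green}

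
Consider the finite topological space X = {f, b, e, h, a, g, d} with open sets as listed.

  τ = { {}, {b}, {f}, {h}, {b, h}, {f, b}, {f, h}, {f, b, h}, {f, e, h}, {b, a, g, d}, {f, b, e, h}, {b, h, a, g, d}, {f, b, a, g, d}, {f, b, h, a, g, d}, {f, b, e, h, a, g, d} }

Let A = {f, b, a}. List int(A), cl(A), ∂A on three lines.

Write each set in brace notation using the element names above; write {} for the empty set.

int(A) = {f, b}
cl(A)  = {f, b, e, a, g, d}
∂A     = {e, a, g, d}

opens ⊆ A: {}, {f}, {b}, {f, b}; union → int = {f, b}
complement {e, h, g, d}; its interior {h}; cl(A) = X∖{h} = {f, b, e, a, g, d}
boundary = {f, b, e, a, g, d} ∖ {f, b} = {e, a, g, d}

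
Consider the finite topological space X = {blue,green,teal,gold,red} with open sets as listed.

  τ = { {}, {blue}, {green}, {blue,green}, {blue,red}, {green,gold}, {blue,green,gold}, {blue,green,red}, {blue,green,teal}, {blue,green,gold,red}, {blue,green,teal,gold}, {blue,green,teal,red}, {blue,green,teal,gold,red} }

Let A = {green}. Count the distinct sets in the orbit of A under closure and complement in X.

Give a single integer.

cl via duality: int({blue,teal,gold,red}) = {blue,red}, so X∖{blue,red} = {green,teal,gold}
Write k for closure, c for complement:
  1. A     = {green}
  2. kA    = {green,teal,gold}
  3. cA    = {blue,teal,gold,red}
  4. ckA   = {blue,red}
  5. kckA  = {blue,teal,red}
  6. ckckA = {green,gold}
applying k or c yields no new set

6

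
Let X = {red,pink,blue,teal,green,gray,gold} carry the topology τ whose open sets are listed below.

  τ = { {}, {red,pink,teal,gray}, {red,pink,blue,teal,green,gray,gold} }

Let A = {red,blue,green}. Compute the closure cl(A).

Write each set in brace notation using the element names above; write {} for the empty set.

{red,pink,blue,teal,green,gray,gold}

complement {pink,teal,gray,gold}; its interior {}; cl(A) = X∖{} = {red,pink,blue,teal,green,gray,gold}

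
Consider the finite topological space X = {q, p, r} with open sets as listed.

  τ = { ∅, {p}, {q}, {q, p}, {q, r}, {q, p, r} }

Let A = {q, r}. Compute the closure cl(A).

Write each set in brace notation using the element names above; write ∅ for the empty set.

cl via duality: int({p}) = {p}, so X∖{p} = {q, r}

{q, r}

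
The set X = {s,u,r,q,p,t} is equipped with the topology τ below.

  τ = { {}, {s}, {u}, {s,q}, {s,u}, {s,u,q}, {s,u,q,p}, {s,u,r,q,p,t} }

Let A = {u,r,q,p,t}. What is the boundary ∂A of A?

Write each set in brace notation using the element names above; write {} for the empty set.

{r,q,p,t}

opens ⊆ A: {}, {u}; union → int = {u}
complement {s}; its interior {s}; cl(A) = X∖{s} = {u,r,q,p,t}
boundary = {u,r,q,p,t} ∖ {u} = {r,q,p,t}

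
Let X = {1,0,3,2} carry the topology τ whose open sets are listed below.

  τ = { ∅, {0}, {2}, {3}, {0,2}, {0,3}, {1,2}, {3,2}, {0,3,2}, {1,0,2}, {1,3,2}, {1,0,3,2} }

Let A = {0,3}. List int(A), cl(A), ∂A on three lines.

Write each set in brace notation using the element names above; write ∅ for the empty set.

open subsets of A: ∅, {0}, {3}, {0,3}; so int(A) = {0,3}
closure: X∖int(X∖A) = X∖{1,2} = {0,3}
∂A = {0,3} minus {0,3} = ∅

int(A) = {0,3}
cl(A)  = {0,3}
∂A     = ∅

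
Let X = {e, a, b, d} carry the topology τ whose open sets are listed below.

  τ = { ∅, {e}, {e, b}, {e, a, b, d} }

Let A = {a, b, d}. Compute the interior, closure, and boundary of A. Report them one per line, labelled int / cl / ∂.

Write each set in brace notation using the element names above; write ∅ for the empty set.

int(A) = ∅
cl(A)  = {a, b, d}
∂A     = {a, b, d}

opens ⊆ A: ∅; union → int = ∅
complement {e}; its interior {e}; cl(A) = X∖{e} = {a, b, d}
boundary = {a, b, d} ∖ ∅ = {a, b, d}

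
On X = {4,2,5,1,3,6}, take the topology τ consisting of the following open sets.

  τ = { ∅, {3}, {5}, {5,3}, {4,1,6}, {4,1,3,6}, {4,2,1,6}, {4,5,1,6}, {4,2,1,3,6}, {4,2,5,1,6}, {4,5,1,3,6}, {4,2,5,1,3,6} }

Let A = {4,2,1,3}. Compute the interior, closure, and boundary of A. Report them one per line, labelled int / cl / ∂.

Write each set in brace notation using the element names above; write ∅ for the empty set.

int(A) = {3}
cl(A)  = {4,2,1,3,6}
∂A     = {4,2,1,6}

opens ⊆ A: ∅, {3}; union → int = {3}
complement {5,6}; its interior {5}; cl(A) = X∖{5} = {4,2,1,3,6}
boundary = {4,2,1,3,6} ∖ {3} = {4,2,1,6}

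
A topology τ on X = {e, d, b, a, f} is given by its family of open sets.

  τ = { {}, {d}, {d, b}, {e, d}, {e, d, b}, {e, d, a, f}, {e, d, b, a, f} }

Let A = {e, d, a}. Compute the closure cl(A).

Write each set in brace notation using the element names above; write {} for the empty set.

{e, d, b, a, f}

closure: X∖int(X∖A) = X∖{} = {e, d, b, a, f}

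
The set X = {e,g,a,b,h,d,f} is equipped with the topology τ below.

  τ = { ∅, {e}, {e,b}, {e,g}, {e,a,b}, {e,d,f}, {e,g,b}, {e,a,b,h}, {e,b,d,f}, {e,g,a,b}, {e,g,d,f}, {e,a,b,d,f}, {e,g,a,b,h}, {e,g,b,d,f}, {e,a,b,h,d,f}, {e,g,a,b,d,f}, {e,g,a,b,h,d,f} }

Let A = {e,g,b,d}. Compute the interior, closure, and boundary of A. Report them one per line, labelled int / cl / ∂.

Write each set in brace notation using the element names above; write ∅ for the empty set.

int(A) = {e,g,b}
cl(A)  = {e,g,a,b,h,d,f}
∂A     = {a,h,d,f}

opens ⊆ A: ∅, {e}, {e,g}, {e,b}, {e,g,b}; union → int = {e,g,b}
complement {a,h,f}; its interior ∅; cl(A) = X∖∅ = {e,g,a,b,h,d,f}
boundary = {e,g,a,b,h,d,f} ∖ {e,g,b} = {a,h,d,f}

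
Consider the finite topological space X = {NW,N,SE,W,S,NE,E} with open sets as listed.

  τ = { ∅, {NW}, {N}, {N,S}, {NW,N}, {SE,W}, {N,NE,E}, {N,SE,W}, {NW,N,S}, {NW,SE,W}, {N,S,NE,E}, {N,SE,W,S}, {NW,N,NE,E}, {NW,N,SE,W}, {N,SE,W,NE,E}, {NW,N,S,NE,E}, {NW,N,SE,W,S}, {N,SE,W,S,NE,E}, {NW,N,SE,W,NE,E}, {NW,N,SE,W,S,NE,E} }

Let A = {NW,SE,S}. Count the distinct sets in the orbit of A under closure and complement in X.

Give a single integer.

X∖A={N,W,NE,E}, int(X∖A)={N,NE,E}, hence cl(A)={NW,SE,W,S}
Orbit (k=closure, c=complement):
  1. A     = {NW,SE,S}
  2. kA    = {NW,SE,W,S}
  3. cA    = {N,W,NE,E}
  4. ckA   = {N,NE,E}
  5. kcA   = {N,SE,W,S,NE,E}
  6. kckA  = {N,S,NE,E}
  7. ckcA  = {NW}
  8. ckckA = {NW,SE,W}
(closed under both — stop)

8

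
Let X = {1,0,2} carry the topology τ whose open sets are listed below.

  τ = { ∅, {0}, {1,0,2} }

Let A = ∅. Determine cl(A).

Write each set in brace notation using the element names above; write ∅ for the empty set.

∅

X∖A={1,0,2}, int(X∖A)={1,0,2}, hence cl(A)=∅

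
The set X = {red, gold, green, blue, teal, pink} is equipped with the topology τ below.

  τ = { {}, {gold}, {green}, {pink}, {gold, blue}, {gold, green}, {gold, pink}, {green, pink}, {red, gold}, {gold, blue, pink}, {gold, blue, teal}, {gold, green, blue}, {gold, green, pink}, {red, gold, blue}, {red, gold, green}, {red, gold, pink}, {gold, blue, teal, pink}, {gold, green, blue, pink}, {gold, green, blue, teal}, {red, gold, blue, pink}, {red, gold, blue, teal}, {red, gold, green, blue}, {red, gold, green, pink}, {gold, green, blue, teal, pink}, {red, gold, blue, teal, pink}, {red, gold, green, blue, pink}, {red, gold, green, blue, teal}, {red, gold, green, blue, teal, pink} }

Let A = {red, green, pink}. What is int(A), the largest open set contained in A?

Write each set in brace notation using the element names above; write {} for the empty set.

interior: largest open inside A is {green, pink} (from {}, {pink}, {green}, {green, pink})

{green, pink}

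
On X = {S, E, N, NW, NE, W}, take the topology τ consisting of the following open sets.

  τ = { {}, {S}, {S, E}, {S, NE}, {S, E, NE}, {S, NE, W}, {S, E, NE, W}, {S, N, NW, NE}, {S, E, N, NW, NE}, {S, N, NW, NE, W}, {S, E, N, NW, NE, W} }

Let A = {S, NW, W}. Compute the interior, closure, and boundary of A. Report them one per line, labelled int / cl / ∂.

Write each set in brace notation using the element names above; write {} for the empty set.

int(A) = {S}
cl(A)  = {S, E, N, NW, NE, W}
∂A     = {E, N, NW, NE, W}

interior: largest open inside A is {S} (from {}, {S})
cl via duality: int({E, N, NE}) = {}, so X∖{} = {S, E, N, NW, NE, W}
cl∖int = {E, N, NW, NE, W}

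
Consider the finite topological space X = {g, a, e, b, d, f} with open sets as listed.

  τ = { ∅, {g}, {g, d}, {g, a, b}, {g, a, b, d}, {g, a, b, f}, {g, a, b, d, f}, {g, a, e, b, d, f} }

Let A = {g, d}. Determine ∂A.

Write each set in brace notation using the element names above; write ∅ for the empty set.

U open, U⊆A: ∅, {g}, {g, d}. int(A) = ⋃ = {g, d}
X∖A={a, e, b, f}, int(X∖A)=∅, hence cl(A)={g, a, e, b, d, f}
∂A: remove int from cl → {a, e, b, f}

{a, e, b, f}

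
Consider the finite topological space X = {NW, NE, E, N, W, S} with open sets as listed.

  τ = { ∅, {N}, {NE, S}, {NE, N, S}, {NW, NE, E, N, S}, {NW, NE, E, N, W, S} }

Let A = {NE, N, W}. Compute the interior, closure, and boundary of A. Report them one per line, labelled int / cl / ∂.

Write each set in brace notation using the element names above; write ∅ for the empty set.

int(A) = {N}
cl(A)  = {NW, NE, E, N, W, S}
∂A     = {NW, NE, E, W, S}

U open, U⊆A: ∅, {N}. int(A) = ⋃ = {N}
X∖A={NW, E, S}, int(X∖A)=∅, hence cl(A)={NW, NE, E, N, W, S}
∂A: remove int from cl → {NW, NE, E, W, S}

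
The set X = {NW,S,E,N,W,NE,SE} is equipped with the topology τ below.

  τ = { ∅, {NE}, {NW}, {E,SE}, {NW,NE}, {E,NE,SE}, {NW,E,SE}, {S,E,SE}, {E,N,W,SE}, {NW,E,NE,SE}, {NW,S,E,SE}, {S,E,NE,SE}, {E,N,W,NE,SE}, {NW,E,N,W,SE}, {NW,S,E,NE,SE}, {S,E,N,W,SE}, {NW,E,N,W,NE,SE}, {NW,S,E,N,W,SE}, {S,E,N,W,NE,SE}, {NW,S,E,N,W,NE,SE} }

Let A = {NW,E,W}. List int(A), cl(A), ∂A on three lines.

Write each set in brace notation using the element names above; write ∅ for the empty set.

int(A) = {NW}
cl(A)  = {NW,S,E,N,W,SE}
∂A     = {S,E,N,W,SE}

opens ⊆ A: ∅, {NW}; union → int = {NW}
complement {S,N,NE,SE}; its interior {NE}; cl(A) = X∖{NE} = {NW,S,E,N,W,SE}
boundary = {NW,S,E,N,W,SE} ∖ {NW} = {S,E,N,W,SE}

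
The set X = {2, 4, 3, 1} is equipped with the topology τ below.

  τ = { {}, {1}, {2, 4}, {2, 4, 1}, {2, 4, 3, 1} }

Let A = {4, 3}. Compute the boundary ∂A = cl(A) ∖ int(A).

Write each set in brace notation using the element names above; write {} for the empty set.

U open, U⊆A: {}. int(A) = ⋃ = {}
X∖A={2, 1}, int(X∖A)={1}, hence cl(A)={2, 4, 3}
∂A: remove int from cl → {2, 4, 3}

{2, 4, 3}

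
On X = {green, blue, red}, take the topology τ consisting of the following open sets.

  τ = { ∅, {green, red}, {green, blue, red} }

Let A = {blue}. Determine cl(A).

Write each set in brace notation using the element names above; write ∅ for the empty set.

closure: X∖int(X∖A) = X∖{green, red} = {blue}

{blue}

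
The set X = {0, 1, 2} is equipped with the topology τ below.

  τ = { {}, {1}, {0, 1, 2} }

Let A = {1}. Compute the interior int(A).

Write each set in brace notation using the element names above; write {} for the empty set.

interior: largest open inside A is {1} (from {}, {1})

{1}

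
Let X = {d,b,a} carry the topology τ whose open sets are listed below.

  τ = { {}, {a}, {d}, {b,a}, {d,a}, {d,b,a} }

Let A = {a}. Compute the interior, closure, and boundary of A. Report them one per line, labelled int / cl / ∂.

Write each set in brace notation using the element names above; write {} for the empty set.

int(A) = {a}
cl(A)  = {b,a}
∂A     = {b}

opens ⊆ A: {}, {a}; union → int = {a}
complement {d,b}; its interior {d}; cl(A) = X∖{d} = {b,a}
boundary = {b,a} ∖ {a} = {b}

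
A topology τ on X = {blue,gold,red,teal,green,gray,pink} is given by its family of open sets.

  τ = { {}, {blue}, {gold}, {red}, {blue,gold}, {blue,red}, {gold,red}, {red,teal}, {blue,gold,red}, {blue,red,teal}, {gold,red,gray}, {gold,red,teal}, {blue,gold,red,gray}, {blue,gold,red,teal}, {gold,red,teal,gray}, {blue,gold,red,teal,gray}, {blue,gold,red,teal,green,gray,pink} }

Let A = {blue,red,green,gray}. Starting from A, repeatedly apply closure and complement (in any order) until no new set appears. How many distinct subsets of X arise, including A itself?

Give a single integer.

X∖A={gold,teal,pink}, int(X∖A)={gold}, hence cl(A)={blue,red,teal,green,gray,pink}
Orbit (k=closure, c=complement):
  1. A     = {blue,red,green,gray}
  2. kA    = {blue,red,teal,green,gray,pink}
  3. cA    = {gold,teal,pink}
  4. ckA   = {gold}
  5. kcA   = {gold,teal,green,gray,pink}
  6. kckA  = {gold,green,gray,pink}
  7. ckcA  = {blue,red}
  8. ckckA = {blue,red,teal}
(closed under both — stop)

8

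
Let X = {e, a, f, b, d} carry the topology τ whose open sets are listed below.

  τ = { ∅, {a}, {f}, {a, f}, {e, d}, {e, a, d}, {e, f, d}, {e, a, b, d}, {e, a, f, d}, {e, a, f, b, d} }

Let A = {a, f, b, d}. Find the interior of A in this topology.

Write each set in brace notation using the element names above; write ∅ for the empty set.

{a, f}

interior: largest open inside A is {a, f} (from ∅, {f}, {a}, {a, f})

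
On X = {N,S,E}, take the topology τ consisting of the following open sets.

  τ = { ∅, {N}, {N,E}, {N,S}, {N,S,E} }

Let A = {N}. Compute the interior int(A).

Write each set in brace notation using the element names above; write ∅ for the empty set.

interior: largest open inside A is {N} (from ∅, {N})

{N}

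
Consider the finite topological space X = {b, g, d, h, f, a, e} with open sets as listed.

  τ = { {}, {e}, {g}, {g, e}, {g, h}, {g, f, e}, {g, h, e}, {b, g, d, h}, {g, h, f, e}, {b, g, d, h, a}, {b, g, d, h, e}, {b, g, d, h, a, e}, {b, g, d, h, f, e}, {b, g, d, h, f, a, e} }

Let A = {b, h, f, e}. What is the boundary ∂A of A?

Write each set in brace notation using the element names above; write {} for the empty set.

{b, d, h, f, a}

interior: largest open inside A is {e} (from {}, {e})
cl via duality: int({g, d, a}) = {g}, so X∖{g} = {b, d, h, f, a, e}
cl∖int = {b, d, h, f, a}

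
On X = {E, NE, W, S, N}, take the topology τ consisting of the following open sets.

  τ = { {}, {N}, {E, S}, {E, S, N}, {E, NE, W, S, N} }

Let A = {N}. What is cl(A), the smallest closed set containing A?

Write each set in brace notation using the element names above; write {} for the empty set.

closure: X∖int(X∖A) = X∖{E, S} = {NE, W, N}

{NE, W, N}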